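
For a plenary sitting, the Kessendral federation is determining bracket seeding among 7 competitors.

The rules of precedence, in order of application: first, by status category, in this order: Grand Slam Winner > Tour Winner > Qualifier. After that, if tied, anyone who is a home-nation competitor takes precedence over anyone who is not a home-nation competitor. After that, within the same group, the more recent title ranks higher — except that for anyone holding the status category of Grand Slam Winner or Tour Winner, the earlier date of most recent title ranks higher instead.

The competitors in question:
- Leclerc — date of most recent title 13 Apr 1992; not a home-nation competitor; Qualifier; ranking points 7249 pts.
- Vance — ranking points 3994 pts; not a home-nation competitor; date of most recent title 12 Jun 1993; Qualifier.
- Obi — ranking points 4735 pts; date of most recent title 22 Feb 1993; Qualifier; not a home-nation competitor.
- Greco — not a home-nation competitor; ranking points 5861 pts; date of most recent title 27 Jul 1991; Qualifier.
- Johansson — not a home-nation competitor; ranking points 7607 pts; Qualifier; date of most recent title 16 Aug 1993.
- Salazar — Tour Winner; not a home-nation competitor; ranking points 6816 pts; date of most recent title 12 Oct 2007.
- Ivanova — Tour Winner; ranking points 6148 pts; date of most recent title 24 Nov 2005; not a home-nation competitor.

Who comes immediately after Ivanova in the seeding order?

By status category: Ivanova and Salazar (Tour Winner); then Johansson, Vance, Obi, Leclerc and Greco (Qualifier).
Ivanova and Salazar are each not a home-nation competitor, so the next rule applies.
Among Ivanova and Salazar, by date of most recent title (earlier first) (reversed rule for this group): Ivanova (24 Nov 2005) before Salazar (12 Oct 2007).
Johansson, Vance, Obi, Leclerc and Greco are each not a home-nation competitor, so the next rule applies.
Among Johansson, Vance, Obi, Leclerc and Greco, by date of most recent title (later first): Johansson (16 Aug 1993) before Vance (12 Jun 1993) before Obi (22 Feb 1993) before Leclerc (13 Apr 1992) before Greco (27 Jul 1991).
Order: Ivanova, Salazar, Johansson, Vance, Obi, Leclerc, Greco.

Salazar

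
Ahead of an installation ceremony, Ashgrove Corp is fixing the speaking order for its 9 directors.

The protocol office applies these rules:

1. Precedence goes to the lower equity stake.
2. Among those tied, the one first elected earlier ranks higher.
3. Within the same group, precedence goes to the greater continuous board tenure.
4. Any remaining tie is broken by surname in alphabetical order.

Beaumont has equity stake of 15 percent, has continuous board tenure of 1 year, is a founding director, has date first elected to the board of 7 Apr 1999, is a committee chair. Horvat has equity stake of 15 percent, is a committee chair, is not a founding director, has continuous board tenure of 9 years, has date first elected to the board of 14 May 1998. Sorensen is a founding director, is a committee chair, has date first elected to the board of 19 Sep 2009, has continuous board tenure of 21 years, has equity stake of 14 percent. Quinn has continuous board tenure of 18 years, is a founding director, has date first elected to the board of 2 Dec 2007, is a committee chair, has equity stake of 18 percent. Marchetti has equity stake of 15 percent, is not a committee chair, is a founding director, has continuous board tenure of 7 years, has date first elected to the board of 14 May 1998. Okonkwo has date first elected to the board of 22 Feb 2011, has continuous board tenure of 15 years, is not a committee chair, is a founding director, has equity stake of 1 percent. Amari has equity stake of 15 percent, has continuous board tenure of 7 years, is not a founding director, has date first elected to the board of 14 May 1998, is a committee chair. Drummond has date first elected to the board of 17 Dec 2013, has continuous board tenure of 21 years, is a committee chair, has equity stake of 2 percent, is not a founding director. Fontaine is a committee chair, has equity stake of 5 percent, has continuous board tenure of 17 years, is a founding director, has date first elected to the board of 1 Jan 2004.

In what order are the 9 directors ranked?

By equity stake (lower first): Okonkwo (1 percent); then Drummond (2 percent); then Fontaine (5 percent); then Sorensen (14 percent); then Horvat, Amari, Marchetti and Beaumont (each 15 percent); then Quinn (18 percent).
Among Horvat, Amari, Marchetti and Beaumont, by date first elected to the board (earlier first): Horvat, Amari and Marchetti (14 May 1998) before Beaumont (7 Apr 1999).
Among Horvat, Amari and Marchetti, by continuous board tenure (higher first): Horvat (9 years) before Amari and Marchetti (7 years).
Among Amari and Marchetti, alphabetically by surname: Amari before Marchetti.
Full order: Okonkwo, Drummond, Fontaine, Sorensen, Horvat, Amari, Marchetti, Beaumont, Quinn.

Okonkwo, Drummond, Fontaine, Sorensen, Horvat, Amari, Marchetti, Beaumont, Quinn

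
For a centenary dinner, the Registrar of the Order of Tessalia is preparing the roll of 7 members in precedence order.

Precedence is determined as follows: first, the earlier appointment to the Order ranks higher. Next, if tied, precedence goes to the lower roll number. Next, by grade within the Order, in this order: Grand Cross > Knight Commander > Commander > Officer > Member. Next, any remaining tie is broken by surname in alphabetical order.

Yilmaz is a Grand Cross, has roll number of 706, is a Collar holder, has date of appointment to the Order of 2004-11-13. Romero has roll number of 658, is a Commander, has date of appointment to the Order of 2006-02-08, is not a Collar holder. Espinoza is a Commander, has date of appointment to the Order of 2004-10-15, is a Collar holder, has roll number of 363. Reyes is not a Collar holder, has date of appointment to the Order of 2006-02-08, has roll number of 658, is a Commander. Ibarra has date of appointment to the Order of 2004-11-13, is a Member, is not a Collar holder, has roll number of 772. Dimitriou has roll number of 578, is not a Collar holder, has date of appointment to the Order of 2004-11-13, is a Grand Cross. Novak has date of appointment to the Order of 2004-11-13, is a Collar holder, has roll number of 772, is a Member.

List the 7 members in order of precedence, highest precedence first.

Espinoza, Dimitriou, Yilmaz, Ibarra, Novak, Reyes, Romero

By date of appointment to the Order (earlier first): Espinoza (2004-10-15); then Dimitriou, Yilmaz, Ibarra and Novak (each 2004-11-13); then Reyes and Romero (both 2006-02-08).
Among Dimitriou, Yilmaz, Ibarra and Novak, by roll number (lower first): Dimitriou (578) before Yilmaz (706) before Ibarra and Novak (772).
Ibarra and Novak are each Member, so the next rule applies.
Among Ibarra and Novak, alphabetically by surname: Ibarra before Novak.
Reyes and Romero both have roll number 658, so the next rule applies.
Reyes and Romero are each Commander, so the next rule applies.
Among Reyes and Romero, alphabetically by surname: Reyes before Romero.
Full order: Espinoza, Dimitriou, Yilmaz, Ibarra, Novak, Reyes, Romero.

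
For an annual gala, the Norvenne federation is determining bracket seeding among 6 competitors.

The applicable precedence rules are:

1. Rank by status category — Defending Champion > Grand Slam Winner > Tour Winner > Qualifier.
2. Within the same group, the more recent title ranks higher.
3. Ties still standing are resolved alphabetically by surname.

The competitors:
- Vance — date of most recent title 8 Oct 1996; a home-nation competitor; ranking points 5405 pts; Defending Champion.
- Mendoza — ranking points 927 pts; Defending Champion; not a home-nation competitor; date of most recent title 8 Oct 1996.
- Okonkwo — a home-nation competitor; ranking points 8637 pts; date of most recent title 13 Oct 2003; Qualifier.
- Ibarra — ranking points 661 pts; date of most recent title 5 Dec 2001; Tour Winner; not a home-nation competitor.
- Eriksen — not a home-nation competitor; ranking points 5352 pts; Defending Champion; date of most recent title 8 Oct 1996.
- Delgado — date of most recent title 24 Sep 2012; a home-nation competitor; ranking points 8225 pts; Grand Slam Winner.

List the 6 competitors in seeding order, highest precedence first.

Eriksen, Mendoza, Vance, Delgado, Ibarra, Okonkwo

By status category: Eriksen, Mendoza and Vance (Defending Champion); then Delgado (Grand Slam Winner); then Ibarra (Tour Winner); then Okonkwo (Qualifier).
Eriksen, Mendoza and Vance all have date of most recent title 8 Oct 1996, so the next rule applies.
Among Eriksen, Mendoza and Vance, alphabetically by surname: Eriksen before Mendoza before Vance.
Full order: Eriksen, Mendoza, Vance, Delgado, Ibarra, Okonkwo.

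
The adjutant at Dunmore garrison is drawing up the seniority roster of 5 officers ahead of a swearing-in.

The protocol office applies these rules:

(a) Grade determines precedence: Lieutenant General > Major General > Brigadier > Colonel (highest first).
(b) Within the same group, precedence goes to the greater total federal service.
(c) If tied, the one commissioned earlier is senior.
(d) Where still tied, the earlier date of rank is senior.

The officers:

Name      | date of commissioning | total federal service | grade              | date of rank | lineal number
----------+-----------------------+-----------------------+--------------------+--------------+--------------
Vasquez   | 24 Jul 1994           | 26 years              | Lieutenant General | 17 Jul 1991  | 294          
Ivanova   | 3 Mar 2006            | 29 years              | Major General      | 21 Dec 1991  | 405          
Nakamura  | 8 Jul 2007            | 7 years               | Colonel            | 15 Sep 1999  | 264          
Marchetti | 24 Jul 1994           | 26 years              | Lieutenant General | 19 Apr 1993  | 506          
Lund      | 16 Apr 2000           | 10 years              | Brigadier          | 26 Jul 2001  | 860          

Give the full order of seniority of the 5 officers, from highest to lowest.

Vasquez, Marchetti, Ivanova, Lund, Nakamura

By grade: Vasquez and Marchetti (Lieutenant General); then Ivanova (Major General); then Lund (Brigadier); then Nakamura (Colonel).
Vasquez and Marchetti both have total federal service 26 years, so the next rule applies.
Vasquez and Marchetti both have date of commissioning 24 Jul 1994, so the next rule applies.
Among Vasquez and Marchetti, by date of rank (earlier first): Vasquez (17 Jul 1991) before Marchetti (19 Apr 1993).
Full order: Vasquez, Marchetti, Ivanova, Lund, Nakamura.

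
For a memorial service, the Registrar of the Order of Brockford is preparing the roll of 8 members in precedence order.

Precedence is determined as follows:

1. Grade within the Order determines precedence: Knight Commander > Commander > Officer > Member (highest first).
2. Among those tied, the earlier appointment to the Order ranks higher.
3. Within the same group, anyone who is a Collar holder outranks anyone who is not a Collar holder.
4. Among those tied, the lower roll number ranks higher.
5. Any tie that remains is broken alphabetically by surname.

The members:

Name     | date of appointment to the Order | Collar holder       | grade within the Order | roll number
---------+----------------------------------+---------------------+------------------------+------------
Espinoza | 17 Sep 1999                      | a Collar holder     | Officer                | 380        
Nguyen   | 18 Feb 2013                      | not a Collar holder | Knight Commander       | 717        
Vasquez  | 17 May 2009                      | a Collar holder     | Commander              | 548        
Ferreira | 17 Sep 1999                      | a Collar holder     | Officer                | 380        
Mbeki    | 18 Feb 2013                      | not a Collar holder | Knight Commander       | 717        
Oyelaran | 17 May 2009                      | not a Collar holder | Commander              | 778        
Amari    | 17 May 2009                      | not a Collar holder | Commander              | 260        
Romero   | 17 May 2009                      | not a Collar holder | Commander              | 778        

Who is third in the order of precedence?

Vasquez

By grade within the Order: Mbeki and Nguyen (Knight Commander); then Vasquez, Amari, Oyelaran and Romero (Commander); then Espinoza and Ferreira (Officer).
Mbeki and Nguyen both have date of appointment to the Order 18 Feb 2013, so the next rule applies.
Mbeki and Nguyen are each not a Collar holder, so the next rule applies.
Mbeki and Nguyen both have roll number 717, so the next rule applies.
Among Mbeki and Nguyen, alphabetically by surname: Mbeki before Nguyen.
Vasquez, Amari, Oyelaran and Romero all have date of appointment to the Order 17 May 2009, so the next rule applies.
Among Vasquez, Amari, Oyelaran and Romero, a Collar holder before not a Collar holder: Vasquez (a Collar holder) before Amari, Oyelaran and Romero (not a Collar holder).
Among Amari, Oyelaran and Romero, by roll number (lower first): Amari (260) before Oyelaran and Romero (778).
Among Oyelaran and Romero, alphabetically by surname: Oyelaran before Romero.
Espinoza and Ferreira both have date of appointment to the Order 17 Sep 1999, so the next rule applies.
Espinoza and Ferreira are each a Collar holder, so the next rule applies.
Espinoza and Ferreira both have roll number 380, so the next rule applies.
Among Espinoza and Ferreira, alphabetically by surname: Espinoza before Ferreira.
Order: Mbeki, Nguyen, Vasquez, Amari, Oyelaran, Romero, Espinoza, Ferreira.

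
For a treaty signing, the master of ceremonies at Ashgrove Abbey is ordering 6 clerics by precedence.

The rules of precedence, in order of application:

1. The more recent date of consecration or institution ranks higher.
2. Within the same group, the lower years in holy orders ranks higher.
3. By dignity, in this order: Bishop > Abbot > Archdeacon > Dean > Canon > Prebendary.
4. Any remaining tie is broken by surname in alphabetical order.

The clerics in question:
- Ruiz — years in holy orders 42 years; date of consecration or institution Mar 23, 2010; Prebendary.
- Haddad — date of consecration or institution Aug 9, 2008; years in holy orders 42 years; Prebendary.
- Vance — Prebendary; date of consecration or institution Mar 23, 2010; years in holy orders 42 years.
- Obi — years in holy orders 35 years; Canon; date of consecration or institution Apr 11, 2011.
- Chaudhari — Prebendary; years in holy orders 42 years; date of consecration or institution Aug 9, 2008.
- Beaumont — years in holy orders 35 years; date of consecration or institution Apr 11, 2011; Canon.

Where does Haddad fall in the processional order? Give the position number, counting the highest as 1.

6

By date of consecration or institution (later first): Beaumont and Obi (both Apr 11, 2011); then Ruiz and Vance (both Mar 23, 2010); then Chaudhari and Haddad (both Aug 9, 2008).
Beaumont and Obi both have years in holy orders 35 years, so the next rule applies.
Beaumont and Obi are each Canon, so the next rule applies.
Among Beaumont and Obi, alphabetically by surname: Beaumont before Obi.
Ruiz and Vance both have years in holy orders 42 years, so the next rule applies.
Ruiz and Vance are each Prebendary, so the next rule applies.
Among Ruiz and Vance, alphabetically by surname: Ruiz before Vance.
Chaudhari and Haddad both have years in holy orders 42 years, so the next rule applies.
Chaudhari and Haddad are each Prebendary, so the next rule applies.
Among Chaudhari and Haddad, alphabetically by surname: Chaudhari before Haddad.
Order: Beaumont, Obi, Ruiz, Vance, Chaudhari, Haddad. So position 6.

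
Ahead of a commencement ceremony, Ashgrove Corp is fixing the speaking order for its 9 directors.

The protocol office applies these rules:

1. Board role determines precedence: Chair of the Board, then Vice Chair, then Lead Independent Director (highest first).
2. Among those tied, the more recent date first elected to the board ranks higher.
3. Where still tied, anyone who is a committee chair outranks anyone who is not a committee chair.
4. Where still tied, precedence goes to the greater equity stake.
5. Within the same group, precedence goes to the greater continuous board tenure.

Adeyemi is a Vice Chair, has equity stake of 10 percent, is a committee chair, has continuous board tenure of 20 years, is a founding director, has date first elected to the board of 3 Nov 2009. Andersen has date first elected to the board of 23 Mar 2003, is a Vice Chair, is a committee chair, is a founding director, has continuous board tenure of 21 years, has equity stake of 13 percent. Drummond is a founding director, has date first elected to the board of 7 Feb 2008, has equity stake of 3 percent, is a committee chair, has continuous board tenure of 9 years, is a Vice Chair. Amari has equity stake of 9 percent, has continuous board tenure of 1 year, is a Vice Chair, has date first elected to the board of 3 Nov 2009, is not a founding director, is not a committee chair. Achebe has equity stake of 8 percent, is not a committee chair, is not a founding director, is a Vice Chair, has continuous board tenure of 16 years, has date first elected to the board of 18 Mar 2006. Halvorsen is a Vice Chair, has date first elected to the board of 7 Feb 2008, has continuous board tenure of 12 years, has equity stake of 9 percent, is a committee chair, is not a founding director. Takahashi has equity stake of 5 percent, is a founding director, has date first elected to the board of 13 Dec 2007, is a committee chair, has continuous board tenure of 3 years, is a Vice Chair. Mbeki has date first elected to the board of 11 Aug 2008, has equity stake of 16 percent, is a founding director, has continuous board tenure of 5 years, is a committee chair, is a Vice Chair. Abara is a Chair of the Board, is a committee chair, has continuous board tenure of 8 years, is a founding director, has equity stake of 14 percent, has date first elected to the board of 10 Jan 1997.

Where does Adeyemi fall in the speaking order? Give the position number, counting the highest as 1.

By board role: Abara (Chair of the Board); then Adeyemi, Amari, Mbeki, Halvorsen, Drummond, Takahashi, Achebe and Andersen (Vice Chair).
Among Adeyemi, Amari, Mbeki, Halvorsen, Drummond, Takahashi, Achebe and Andersen, by date first elected to the board (later first): Adeyemi and Amari (3 Nov 2009) before Mbeki (11 Aug 2008) before Halvorsen and Drummond (7 Feb 2008) before Takahashi (13 Dec 2007) before Achebe (18 Mar 2006) before Andersen (23 Mar 2003).
Among Adeyemi and Amari, a committee chair before not a committee chair: Adeyemi (a committee chair) before Amari (not a committee chair).
Halvorsen and Drummond are each a committee chair, so the next rule applies.
Among Halvorsen and Drummond, by equity stake (higher first): Halvorsen (9 percent) before Drummond (3 percent).
Order: Abara, Adeyemi, Amari, Mbeki, Halvorsen, Drummond, Takahashi, Achebe, Andersen. So position 2.

2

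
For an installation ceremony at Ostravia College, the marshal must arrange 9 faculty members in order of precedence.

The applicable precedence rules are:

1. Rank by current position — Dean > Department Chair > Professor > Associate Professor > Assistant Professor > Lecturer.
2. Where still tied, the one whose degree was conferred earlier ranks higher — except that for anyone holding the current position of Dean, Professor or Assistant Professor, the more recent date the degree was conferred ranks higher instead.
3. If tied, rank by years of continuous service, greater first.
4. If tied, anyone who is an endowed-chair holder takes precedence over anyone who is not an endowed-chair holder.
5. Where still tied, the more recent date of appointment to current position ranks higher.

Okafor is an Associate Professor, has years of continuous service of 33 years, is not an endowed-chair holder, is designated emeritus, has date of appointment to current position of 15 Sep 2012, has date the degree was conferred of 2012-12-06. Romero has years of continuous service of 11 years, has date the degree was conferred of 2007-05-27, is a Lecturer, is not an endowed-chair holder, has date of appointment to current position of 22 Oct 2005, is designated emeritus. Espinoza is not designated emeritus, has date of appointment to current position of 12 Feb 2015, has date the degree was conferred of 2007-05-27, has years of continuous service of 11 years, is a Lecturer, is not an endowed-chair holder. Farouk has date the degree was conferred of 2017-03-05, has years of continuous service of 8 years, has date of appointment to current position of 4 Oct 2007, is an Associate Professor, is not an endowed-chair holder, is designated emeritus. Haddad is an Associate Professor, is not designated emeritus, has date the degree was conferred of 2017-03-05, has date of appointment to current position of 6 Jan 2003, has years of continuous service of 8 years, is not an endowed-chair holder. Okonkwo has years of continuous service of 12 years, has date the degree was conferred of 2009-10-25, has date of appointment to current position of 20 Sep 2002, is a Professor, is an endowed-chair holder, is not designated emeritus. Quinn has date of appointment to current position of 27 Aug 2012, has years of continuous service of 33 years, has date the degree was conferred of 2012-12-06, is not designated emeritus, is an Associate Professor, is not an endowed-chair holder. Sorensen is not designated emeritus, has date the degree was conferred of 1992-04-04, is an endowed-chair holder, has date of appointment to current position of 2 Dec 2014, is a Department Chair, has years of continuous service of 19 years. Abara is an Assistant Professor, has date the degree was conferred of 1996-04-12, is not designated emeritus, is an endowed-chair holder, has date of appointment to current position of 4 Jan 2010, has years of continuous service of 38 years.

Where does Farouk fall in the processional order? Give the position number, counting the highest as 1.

By current position: Sorensen (Department Chair); then Okonkwo (Professor); then Okafor, Quinn, Farouk and Haddad (Associate Professor); then Abara (Assistant Professor); then Espinoza and Romero (Lecturer).
Among Okafor, Quinn, Farouk and Haddad, by date the degree was conferred (earlier first): Okafor and Quinn (2012-12-06) before Farouk and Haddad (2017-03-05).
Okafor and Quinn both have years of continuous service 33 years, so the next rule applies.
Okafor and Quinn are each not an endowed-chair holder, so the next rule applies.
Among Okafor and Quinn, by date of appointment to current position (later first): Okafor (15 Sep 2012) before Quinn (27 Aug 2012).
Farouk and Haddad both have years of continuous service 8 years, so the next rule applies.
Farouk and Haddad are each not an endowed-chair holder, so the next rule applies.
Among Farouk and Haddad, by date of appointment to current position (later first): Farouk (4 Oct 2007) before Haddad (6 Jan 2003).
Espinoza and Romero both have date the degree was conferred 2007-05-27, so the next rule applies.
Espinoza and Romero both have years of continuous service 11 years, so the next rule applies.
Espinoza and Romero are each not an endowed-chair holder, so the next rule applies.
Among Espinoza and Romero, by date of appointment to current position (later first): Espinoza (12 Feb 2015) before Romero (22 Oct 2005).
Order: Sorensen, Okonkwo, Okafor, Quinn, Farouk, Haddad, Abara, Espinoza, Romero. So position 5.

5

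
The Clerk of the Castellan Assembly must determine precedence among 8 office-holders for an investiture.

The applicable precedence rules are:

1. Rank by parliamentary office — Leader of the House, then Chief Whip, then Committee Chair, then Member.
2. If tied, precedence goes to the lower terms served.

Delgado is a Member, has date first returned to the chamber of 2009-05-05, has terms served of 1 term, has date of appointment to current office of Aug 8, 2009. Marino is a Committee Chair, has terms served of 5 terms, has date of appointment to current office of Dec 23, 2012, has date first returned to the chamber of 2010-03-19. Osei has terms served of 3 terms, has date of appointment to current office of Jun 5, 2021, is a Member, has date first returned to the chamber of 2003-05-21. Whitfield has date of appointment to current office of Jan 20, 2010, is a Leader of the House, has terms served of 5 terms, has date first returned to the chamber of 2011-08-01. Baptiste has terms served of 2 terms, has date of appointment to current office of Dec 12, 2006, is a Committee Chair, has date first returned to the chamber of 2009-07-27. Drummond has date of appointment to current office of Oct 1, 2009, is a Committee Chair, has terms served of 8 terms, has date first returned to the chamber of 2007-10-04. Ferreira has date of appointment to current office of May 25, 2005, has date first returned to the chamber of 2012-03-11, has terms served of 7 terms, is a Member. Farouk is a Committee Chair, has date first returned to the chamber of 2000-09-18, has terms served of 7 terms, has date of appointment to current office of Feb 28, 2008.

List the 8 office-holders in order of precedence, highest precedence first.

By parliamentary office: Whitfield (Leader of the House); then Baptiste, Marino, Farouk and Drummond (Committee Chair); then Delgado, Osei and Ferreira (Member).
Among Baptiste, Marino, Farouk and Drummond, by terms served (lower first): Baptiste (2 terms) before Marino (5 terms) before Farouk (7 terms) before Drummond (8 terms).
Among Delgado, Osei and Ferreira, by terms served (lower first): Delgado (1 term) before Osei (3 terms) before Ferreira (7 terms).
Full order: Whitfield, Baptiste, Marino, Farouk, Drummond, Delgado, Osei, Ferreira.

Whitfield, Baptiste, Marino, Farouk, Drummond, Delgado, Osei, Ferreira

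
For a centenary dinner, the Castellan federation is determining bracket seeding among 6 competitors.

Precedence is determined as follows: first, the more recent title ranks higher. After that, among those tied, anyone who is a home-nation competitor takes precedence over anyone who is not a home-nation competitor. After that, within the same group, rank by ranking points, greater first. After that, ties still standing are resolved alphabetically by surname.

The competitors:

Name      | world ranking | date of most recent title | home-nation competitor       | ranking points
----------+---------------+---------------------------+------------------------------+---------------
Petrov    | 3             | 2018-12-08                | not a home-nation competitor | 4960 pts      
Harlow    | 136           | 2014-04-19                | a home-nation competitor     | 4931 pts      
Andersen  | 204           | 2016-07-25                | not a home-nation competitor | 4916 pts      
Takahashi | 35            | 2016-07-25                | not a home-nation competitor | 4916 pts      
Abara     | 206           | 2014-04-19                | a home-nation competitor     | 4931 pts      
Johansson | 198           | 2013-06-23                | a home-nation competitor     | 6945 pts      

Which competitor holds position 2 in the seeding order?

By date of most recent title (later first): Petrov (2018-12-08); then Andersen and Takahashi (both 2016-07-25); then Abara and Harlow (both 2014-04-19); then Johansson (2013-06-23).
Andersen and Takahashi are each not a home-nation competitor, so the next rule applies.
Andersen and Takahashi both have ranking points 4916 pts, so the next rule applies.
Among Andersen and Takahashi, alphabetically by surname: Andersen before Takahashi.
Abara and Harlow are each a home-nation competitor, so the next rule applies.
Abara and Harlow both have ranking points 4931 pts, so the next rule applies.
Among Abara and Harlow, alphabetically by surname: Abara before Harlow.
Order: Petrov, Andersen, Takahashi, Abara, Harlow, Johansson.

Andersen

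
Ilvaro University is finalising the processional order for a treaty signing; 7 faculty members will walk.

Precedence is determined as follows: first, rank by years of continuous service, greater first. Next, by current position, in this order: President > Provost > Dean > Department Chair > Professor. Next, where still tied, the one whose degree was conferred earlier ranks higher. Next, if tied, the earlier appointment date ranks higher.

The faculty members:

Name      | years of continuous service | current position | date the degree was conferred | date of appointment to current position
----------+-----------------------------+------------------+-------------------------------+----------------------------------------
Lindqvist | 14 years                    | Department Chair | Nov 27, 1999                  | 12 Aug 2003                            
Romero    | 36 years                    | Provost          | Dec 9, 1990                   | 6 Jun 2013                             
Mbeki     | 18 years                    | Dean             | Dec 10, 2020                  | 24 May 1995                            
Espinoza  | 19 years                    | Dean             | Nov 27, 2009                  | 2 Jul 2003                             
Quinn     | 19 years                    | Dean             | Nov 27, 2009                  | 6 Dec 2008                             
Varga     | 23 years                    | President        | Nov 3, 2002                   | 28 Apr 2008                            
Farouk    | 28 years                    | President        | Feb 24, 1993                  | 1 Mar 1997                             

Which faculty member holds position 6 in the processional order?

By years of continuous service (higher first): Romero (36 years); then Farouk (28 years); then Varga (23 years); then Espinoza and Quinn (both 19 years); then Mbeki (18 years); then Lindqvist (14 years).
Espinoza and Quinn are each Dean, so the next rule applies.
Espinoza and Quinn both have date the degree was conferred Nov 27, 2009, so the next rule applies.
Among Espinoza and Quinn, by date of appointment to current position (earlier first): Espinoza (2 Jul 2003) before Quinn (6 Dec 2008).
Order: Romero, Farouk, Varga, Espinoza, Quinn, Mbeki, Lindqvist.

Mbeki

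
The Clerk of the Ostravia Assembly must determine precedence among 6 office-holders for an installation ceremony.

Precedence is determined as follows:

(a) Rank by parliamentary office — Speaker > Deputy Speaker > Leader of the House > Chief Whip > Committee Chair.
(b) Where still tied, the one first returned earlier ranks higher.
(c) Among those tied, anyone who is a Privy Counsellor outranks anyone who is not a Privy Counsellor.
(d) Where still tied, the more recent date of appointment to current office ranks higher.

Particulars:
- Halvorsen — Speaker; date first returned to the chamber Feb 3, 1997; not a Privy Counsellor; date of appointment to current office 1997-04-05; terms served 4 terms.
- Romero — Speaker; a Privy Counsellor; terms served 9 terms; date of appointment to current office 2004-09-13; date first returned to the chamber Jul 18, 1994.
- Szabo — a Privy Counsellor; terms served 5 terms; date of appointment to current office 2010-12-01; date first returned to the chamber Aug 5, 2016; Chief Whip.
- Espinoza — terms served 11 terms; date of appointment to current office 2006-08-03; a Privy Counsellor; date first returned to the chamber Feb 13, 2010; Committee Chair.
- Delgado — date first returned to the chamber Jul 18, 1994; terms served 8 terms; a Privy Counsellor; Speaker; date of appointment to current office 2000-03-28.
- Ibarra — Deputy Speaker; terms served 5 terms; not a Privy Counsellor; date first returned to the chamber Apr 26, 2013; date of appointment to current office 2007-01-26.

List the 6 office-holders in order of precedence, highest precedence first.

By parliamentary office: Romero, Delgado and Halvorsen (Speaker); then Ibarra (Deputy Speaker); then Szabo (Chief Whip); then Espinoza (Committee Chair).
Among Romero, Delgado and Halvorsen, by date first returned to the chamber (earlier first): Romero and Delgado (Jul 18, 1994) before Halvorsen (Feb 3, 1997).
Romero and Delgado are each a Privy Counsellor, so the next rule applies.
Among Romero and Delgado, by date of appointment to current office (later first): Romero (2004-09-13) before Delgado (2000-03-28).
Full order: Romero, Delgado, Halvorsen, Ibarra, Szabo, Espinoza.

Romero, Delgado, Halvorsen, Ibarra, Szabo, Espinoza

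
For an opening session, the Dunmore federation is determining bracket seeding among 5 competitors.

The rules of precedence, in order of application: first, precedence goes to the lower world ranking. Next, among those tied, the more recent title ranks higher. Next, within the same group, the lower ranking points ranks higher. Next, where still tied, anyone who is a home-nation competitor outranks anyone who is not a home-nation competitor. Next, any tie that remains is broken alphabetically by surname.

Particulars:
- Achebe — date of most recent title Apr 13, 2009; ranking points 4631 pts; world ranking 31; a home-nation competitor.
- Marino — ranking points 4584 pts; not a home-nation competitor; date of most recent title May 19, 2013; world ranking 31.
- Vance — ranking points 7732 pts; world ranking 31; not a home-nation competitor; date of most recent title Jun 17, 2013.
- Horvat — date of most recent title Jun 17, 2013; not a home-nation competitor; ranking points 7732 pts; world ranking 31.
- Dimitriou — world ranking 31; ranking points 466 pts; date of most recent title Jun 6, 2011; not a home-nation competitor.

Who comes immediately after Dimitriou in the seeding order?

By world ranking (lower first): Horvat, Vance, Marino, Dimitriou and Achebe (each 31).
Among Horvat, Vance, Marino, Dimitriou and Achebe, by date of most recent title (later first): Horvat and Vance (Jun 17, 2013) before Marino (May 19, 2013) before Dimitriou (Jun 6, 2011) before Achebe (Apr 13, 2009).
Horvat and Vance both have ranking points 7732 pts, so the next rule applies.
Horvat and Vance are each not a home-nation competitor, so the next rule applies.
Among Horvat and Vance, alphabetically by surname: Horvat before Vance.
Order: Horvat, Vance, Marino, Dimitriou, Achebe.

Achebe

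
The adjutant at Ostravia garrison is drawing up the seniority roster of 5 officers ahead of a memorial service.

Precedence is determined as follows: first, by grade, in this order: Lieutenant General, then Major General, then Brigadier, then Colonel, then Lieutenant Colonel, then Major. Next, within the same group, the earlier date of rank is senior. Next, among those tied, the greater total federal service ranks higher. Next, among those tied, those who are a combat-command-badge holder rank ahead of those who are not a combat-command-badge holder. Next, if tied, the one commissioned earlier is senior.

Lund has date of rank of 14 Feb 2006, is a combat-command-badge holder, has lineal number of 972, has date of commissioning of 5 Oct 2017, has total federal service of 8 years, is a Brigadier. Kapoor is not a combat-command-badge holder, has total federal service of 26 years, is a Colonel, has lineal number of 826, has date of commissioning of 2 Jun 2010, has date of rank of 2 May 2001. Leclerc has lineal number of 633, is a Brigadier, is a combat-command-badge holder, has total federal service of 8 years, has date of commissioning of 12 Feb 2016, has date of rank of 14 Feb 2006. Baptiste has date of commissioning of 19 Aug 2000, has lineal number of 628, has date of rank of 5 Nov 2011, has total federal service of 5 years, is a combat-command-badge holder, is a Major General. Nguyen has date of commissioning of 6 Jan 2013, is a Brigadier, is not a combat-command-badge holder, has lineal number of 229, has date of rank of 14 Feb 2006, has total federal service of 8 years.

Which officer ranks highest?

By grade: Baptiste (Major General); then Leclerc, Lund and Nguyen (Brigadier); then Kapoor (Colonel).
Leclerc, Lund and Nguyen all have date of rank 14 Feb 2006, so the next rule applies.
Leclerc, Lund and Nguyen all have total federal service 8 years, so the next rule applies.
Among Leclerc, Lund and Nguyen, a combat-command-badge holder before not a combat-command-badge holder: Leclerc and Lund (a combat-command-badge holder) before Nguyen (not a combat-command-badge holder).
Among Leclerc and Lund, by date of commissioning (earlier first): Leclerc (12 Feb 2016) before Lund (5 Oct 2017).
Order: Baptiste, Leclerc, Lund, Nguyen, Kapoor.

Baptiste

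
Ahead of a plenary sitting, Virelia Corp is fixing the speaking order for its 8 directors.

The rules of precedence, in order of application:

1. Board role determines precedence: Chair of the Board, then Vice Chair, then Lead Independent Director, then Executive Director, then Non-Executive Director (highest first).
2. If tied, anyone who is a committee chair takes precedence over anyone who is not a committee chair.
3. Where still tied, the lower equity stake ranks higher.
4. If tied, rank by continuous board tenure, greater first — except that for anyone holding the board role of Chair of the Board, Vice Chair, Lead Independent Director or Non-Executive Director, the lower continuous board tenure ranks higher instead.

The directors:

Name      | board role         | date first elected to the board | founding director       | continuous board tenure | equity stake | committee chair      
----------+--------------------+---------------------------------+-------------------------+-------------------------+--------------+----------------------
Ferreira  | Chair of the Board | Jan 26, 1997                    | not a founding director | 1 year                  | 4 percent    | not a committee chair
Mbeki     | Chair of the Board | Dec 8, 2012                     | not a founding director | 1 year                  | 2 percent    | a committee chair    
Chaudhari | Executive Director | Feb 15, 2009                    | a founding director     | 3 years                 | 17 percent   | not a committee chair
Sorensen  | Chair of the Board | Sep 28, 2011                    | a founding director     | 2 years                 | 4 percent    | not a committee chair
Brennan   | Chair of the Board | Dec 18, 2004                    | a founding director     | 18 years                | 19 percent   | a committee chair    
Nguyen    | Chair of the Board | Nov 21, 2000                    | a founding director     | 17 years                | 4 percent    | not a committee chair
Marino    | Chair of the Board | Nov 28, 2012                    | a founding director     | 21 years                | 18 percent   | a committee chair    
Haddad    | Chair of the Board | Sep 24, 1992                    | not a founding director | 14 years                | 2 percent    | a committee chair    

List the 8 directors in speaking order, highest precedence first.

By board role: Mbeki, Haddad, Marino, Brennan, Ferreira, Sorensen and Nguyen (Chair of the Board); then Chaudhari (Executive Director).
Among Mbeki, Haddad, Marino, Brennan, Ferreira, Sorensen and Nguyen, a committee chair before not a committee chair: Mbeki, Haddad, Marino and Brennan (a committee chair) before Ferreira, Sorensen and Nguyen (not a committee chair).
Among Mbeki, Haddad, Marino and Brennan, by equity stake (lower first): Mbeki and Haddad (2 percent) before Marino (18 percent) before Brennan (19 percent).
Among Mbeki and Haddad, by continuous board tenure (lower first) (reversed rule for this group): Mbeki (1 year) before Haddad (14 years).
Ferreira, Sorensen and Nguyen all have equity stake 4 percent, so the next rule applies.
Among Ferreira, Sorensen and Nguyen, by continuous board tenure (lower first) (reversed rule for this group): Ferreira (1 year) before Sorensen (2 years) before Nguyen (17 years).
Full order: Mbeki, Haddad, Marino, Brennan, Ferreira, Sorensen, Nguyen, Chaudhari.

Mbeki, Haddad, Marino, Brennan, Ferreira, Sorensen, Nguyen, Chaudhari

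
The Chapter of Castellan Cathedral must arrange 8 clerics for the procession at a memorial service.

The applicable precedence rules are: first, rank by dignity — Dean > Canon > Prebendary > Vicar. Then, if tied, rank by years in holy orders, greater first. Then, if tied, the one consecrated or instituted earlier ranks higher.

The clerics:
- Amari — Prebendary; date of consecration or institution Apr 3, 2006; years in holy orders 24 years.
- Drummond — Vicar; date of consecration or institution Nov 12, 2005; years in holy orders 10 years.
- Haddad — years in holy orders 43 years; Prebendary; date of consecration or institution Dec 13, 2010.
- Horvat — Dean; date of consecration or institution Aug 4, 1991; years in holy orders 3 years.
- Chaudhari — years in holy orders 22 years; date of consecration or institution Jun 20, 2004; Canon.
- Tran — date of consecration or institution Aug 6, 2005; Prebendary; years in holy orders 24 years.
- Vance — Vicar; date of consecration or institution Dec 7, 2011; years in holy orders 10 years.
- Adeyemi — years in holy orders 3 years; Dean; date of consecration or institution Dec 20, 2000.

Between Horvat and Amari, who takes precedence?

By dignity: Horvat and Adeyemi (Dean); then Chaudhari (Canon); then Haddad, Tran and Amari (Prebendary); then Drummond and Vance (Vicar).
Horvat and Adeyemi both have years in holy orders 3 years, so the next rule applies.
Among Horvat and Adeyemi, by date of consecration or institution (earlier first): Horvat (Aug 4, 1991) before Adeyemi (Dec 20, 2000).
Among Haddad, Tran and Amari, by years in holy orders (higher first): Haddad (43 years) before Tran and Amari (24 years).
Among Tran and Amari, by date of consecration or institution (earlier first): Tran (Aug 6, 2005) before Amari (Apr 3, 2006).
Drummond and Vance both have years in holy orders 10 years, so the next rule applies.
Among Drummond and Vance, by date of consecration or institution (earlier first): Drummond (Nov 12, 2005) before Vance (Dec 7, 2011).
So Horvat takes precedence.

Horvat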